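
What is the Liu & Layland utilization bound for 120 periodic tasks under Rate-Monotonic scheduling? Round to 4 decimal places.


Compute 2^(1/120) = 1.0057929411
Subtract 1: 1.0057929411 - 1 = 0.0057929411
Multiply by n: 120 * 0.0057929411 = 0.6951529320
Round to 4 dp: 0.6952

0.6952


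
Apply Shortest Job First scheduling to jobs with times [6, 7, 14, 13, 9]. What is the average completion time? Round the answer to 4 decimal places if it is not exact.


SJF order (ascending): [6, 7, 9, 13, 14]
Completion times:
  Job 1: burst=6, C=6
  Job 2: burst=7, C=13
  Job 3: burst=9, C=22
  Job 4: burst=13, C=35
  Job 5: burst=14, C=49
Average completion = 125/5 = 25.0

25.0


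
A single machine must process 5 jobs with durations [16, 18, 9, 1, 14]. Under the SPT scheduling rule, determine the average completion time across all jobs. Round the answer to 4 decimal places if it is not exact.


Sort jobs by processing time (SPT order): [1, 9, 14, 16, 18]
Compute completion times sequentially:
  Job 1: processing = 1, completes at 1
  Job 2: processing = 9, completes at 10
  Job 3: processing = 14, completes at 24
  Job 4: processing = 16, completes at 40
  Job 5: processing = 18, completes at 58
Sum of completion times = 133
Average completion time = 133/5 = 26.6

26.6


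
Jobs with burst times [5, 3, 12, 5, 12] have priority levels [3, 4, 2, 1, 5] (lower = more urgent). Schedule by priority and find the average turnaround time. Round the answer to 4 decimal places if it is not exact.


Sort by priority (ascending = highest first):
Order: [(1, 5), (2, 12), (3, 5), (4, 3), (5, 12)]
Completion times:
  Priority 1, burst=5, C=5
  Priority 2, burst=12, C=17
  Priority 3, burst=5, C=22
  Priority 4, burst=3, C=25
  Priority 5, burst=12, C=37
Average turnaround = 106/5 = 21.2

21.2


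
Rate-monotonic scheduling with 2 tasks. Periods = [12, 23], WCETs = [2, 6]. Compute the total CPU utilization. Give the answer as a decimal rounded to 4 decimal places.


Compute individual utilizations (exact fractions):
  Task 1: C/T = 2/12 = 1/6 (approx. 0.1667)
  Task 2: C/T = 6/23 (approx. 0.2609)
Total utilization U = 1/6 + 6/23 = 59/138
Rounded to 4 decimal places: U = 0.4275
RM (Liu & Layland) bound for 2 tasks = 0.828427; compare with U = 59/138 (approx. 0.427536)
U <= bound, so schedulable by RM sufficient condition.

0.4275


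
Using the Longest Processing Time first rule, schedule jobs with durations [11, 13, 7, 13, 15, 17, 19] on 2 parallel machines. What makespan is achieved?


Sort jobs in decreasing order (LPT): [19, 17, 15, 13, 13, 11, 7]
Assign each job to the least loaded machine:
  Machine 1: jobs [19, 13, 13], load = 45
  Machine 2: jobs [17, 15, 11, 7], load = 50
Makespan = max load = 50

50


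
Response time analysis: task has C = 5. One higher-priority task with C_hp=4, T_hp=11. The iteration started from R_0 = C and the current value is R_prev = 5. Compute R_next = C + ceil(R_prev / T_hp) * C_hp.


R_next = C + ceil(R_prev / T_hp) * C_hp
ceil(5 / 11) = ceil(0.4545) = 1
Interference = 1 * 4 = 4
R_next = 5 + 4 = 9

9


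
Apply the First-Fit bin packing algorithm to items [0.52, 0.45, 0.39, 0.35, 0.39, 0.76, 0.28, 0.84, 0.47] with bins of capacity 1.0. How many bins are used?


Place items sequentially using First-Fit:
  Item 0.52 -> new Bin 1
  Item 0.45 -> Bin 1 (now 0.97)
  Item 0.39 -> new Bin 2
  Item 0.35 -> Bin 2 (now 0.74)
  Item 0.39 -> new Bin 3
  Item 0.76 -> new Bin 4
  Item 0.28 -> Bin 3 (now 0.67)
  Item 0.84 -> new Bin 5
  Item 0.47 -> new Bin 6
Total bins used = 6

6


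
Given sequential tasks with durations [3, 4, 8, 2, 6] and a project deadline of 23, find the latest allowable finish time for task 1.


LF(activity 1) = deadline - sum of successor durations
Successors: activities 2 through 5 with durations [4, 8, 2, 6]
Sum of successor durations = 20
LF = 23 - 20 = 3

3


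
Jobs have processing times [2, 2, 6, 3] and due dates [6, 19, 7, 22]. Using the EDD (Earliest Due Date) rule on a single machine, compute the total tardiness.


Sort by due date (EDD order): [(2, 6), (6, 7), (2, 19), (3, 22)]
Compute completion times and tardiness:
  Job 1: p=2, d=6, C=2, tardiness=max(0,2-6)=0
  Job 2: p=6, d=7, C=8, tardiness=max(0,8-7)=1
  Job 3: p=2, d=19, C=10, tardiness=max(0,10-19)=0
  Job 4: p=3, d=22, C=13, tardiness=max(0,13-22)=0
Total tardiness = 1

1


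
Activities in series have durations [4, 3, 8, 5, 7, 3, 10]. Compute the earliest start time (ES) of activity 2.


Activity 2 starts after activities 1 through 1 complete.
Predecessor durations: [4]
ES = 4 = 4

4


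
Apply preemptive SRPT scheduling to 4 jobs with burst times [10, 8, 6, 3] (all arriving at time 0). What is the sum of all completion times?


Since all jobs arrive at t=0, SRPT equals SPT ordering.
SPT order: [3, 6, 8, 10]
Completion times:
  Job 1: p=3, C=3
  Job 2: p=6, C=9
  Job 3: p=8, C=17
  Job 4: p=10, C=27
Total completion time = 3 + 9 + 17 + 27 = 56

56


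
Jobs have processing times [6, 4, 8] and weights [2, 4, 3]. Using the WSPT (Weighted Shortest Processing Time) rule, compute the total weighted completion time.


Compute p/w ratios and sort ascending (WSPT): [(4, 4), (8, 3), (6, 2)]
Compute weighted completion times:
  Job (p=4,w=4): C=4, w*C=4*4=16
  Job (p=8,w=3): C=12, w*C=3*12=36
  Job (p=6,w=2): C=18, w*C=2*18=36
Total weighted completion time = 88

88


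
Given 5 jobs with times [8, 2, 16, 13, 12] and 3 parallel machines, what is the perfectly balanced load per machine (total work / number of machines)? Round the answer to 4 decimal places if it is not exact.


Total processing time = 8 + 2 + 16 + 13 + 12 = 51
Number of machines = 3
Ideal balanced load = 51 / 3 = 17.0

17.0


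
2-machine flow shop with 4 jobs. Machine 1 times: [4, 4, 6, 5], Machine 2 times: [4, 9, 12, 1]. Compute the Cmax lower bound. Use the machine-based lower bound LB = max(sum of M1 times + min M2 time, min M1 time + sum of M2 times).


LB1 = sum(M1 times) + min(M2 times) = 19 + 1 = 20
LB2 = min(M1 times) + sum(M2 times) = 4 + 26 = 30
Lower bound = max(LB1, LB2) = max(20, 30) = 30

30


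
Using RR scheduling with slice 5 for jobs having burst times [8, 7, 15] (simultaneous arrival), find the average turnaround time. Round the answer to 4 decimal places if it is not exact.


Time quantum = 5
Execution trace:
  J1 runs 5 units, time = 5
  J2 runs 5 units, time = 10
  J3 runs 5 units, time = 15
  J1 runs 3 units, time = 18
  J2 runs 2 units, time = 20
  J3 runs 5 units, time = 25
  J3 runs 5 units, time = 30
Finish times: [18, 20, 30]
Average turnaround = 68/3 = 22.6667

22.6667


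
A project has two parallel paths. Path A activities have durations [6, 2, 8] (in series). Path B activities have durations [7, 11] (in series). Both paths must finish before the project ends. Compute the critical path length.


Path A total = 6 + 2 + 8 = 16
Path B total = 7 + 11 = 18
Critical path = longest path = max(16, 18) = 18

18


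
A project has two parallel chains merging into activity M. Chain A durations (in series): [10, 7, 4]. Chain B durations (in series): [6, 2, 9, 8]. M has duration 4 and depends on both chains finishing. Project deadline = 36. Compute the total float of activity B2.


Forward pass: ES(B2) = sum of predecessors on chain B = 6
EF = ES + duration = 6 + 2 = 8
Backward pass: LF(M) = deadline = 36; LS(M) = 36 - 4 = 32
LF(B2) = LS(M) - sum(successors on chain B) = 32 - 17 = 15
LS = LF - duration = 15 - 2 = 13
Total float = LS - ES = 13 - 6 = 7

7


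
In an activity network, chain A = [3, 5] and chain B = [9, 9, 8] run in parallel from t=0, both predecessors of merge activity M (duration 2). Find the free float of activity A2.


ES(A2) = sum of predecessors on chain A = 3
EF(A2) = ES + duration = 3 + 5 = 8
Successor of A2 is M. ES(M) = max(sum(A), sum(B)) = max(8, 26) = 26
Free float = ES(successor) - EF(current) = 26 - 8 = 18

18


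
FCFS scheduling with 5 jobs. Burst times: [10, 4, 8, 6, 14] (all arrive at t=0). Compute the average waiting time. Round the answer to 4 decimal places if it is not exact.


FCFS order (as given): [10, 4, 8, 6, 14]
Waiting times:
  Job 1: wait = 0
  Job 2: wait = 10
  Job 3: wait = 14
  Job 4: wait = 22
  Job 5: wait = 28
Sum of waiting times = 74
Average waiting time = 74/5 = 14.8

14.8


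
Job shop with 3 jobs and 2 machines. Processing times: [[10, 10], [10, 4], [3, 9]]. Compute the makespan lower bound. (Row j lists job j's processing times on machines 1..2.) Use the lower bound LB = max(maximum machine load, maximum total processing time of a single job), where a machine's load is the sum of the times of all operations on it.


Machine loads:
  Machine 1: 10 + 10 + 3 = 23
  Machine 2: 10 + 4 + 9 = 23
Max machine load = 23
Job totals:
  Job 1: 20
  Job 2: 14
  Job 3: 12
Max job total = 20
Lower bound = max(23, 20) = 23

23


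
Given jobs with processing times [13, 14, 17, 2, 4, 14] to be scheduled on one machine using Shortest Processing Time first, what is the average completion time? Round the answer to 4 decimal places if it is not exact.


Sort jobs by processing time (SPT order): [2, 4, 13, 14, 14, 17]
Compute completion times sequentially:
  Job 1: processing = 2, completes at 2
  Job 2: processing = 4, completes at 6
  Job 3: processing = 13, completes at 19
  Job 4: processing = 14, completes at 33
  Job 5: processing = 14, completes at 47
  Job 6: processing = 17, completes at 64
Sum of completion times = 171
Average completion time = 171/6 = 28.5

28.5


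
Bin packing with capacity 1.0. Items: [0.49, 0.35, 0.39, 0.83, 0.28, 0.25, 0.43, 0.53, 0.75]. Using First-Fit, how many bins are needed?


Place items sequentially using First-Fit:
  Item 0.49 -> new Bin 1
  Item 0.35 -> Bin 1 (now 0.84)
  Item 0.39 -> new Bin 2
  Item 0.83 -> new Bin 3
  Item 0.28 -> Bin 2 (now 0.67)
  Item 0.25 -> Bin 2 (now 0.92)
  Item 0.43 -> new Bin 4
  Item 0.53 -> Bin 4 (now 0.96)
  Item 0.75 -> new Bin 5
Total bins used = 5

5


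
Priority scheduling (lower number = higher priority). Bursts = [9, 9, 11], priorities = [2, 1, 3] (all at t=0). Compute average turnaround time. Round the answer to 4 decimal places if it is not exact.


Sort by priority (ascending = highest first):
Order: [(1, 9), (2, 9), (3, 11)]
Completion times:
  Priority 1, burst=9, C=9
  Priority 2, burst=9, C=18
  Priority 3, burst=11, C=29
Average turnaround = 56/3 = 18.6667

18.6667


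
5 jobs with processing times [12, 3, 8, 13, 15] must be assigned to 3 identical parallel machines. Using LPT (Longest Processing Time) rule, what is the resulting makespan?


Sort jobs in decreasing order (LPT): [15, 13, 12, 8, 3]
Assign each job to the least loaded machine:
  Machine 1: jobs [15], load = 15
  Machine 2: jobs [13, 3], load = 16
  Machine 3: jobs [12, 8], load = 20
Makespan = max load = 20

20


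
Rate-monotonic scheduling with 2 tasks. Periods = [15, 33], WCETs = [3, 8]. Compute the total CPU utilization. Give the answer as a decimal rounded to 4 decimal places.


Compute individual utilizations (exact fractions):
  Task 1: C/T = 3/15 = 1/5 (approx. 0.2)
  Task 2: C/T = 8/33 (approx. 0.2424)
Total utilization U = 1/5 + 8/33 = 73/165
Rounded to 4 decimal places: U = 0.4424
RM (Liu & Layland) bound for 2 tasks = 0.828427; compare with U = 73/165 (approx. 0.442424)
U <= bound, so schedulable by RM sufficient condition.

0.4424


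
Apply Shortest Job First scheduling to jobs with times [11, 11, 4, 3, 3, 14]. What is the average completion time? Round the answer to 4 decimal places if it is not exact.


SJF order (ascending): [3, 3, 4, 11, 11, 14]
Completion times:
  Job 1: burst=3, C=3
  Job 2: burst=3, C=6
  Job 3: burst=4, C=10
  Job 4: burst=11, C=21
  Job 5: burst=11, C=32
  Job 6: burst=14, C=46
Average completion = 118/6 = 19.6667

19.6667


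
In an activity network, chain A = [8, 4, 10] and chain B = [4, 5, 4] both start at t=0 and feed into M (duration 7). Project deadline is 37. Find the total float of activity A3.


Forward pass: ES(A3) = sum of predecessors on chain A = 12
EF = ES + duration = 12 + 10 = 22
Backward pass: LF(M) = deadline = 37; LS(M) = 37 - 7 = 30
LF(A3) = LS(M) - sum(successors on chain A) = 30 - 0 = 30
LS = LF - duration = 30 - 10 = 20
Total float = LS - ES = 20 - 12 = 8

8


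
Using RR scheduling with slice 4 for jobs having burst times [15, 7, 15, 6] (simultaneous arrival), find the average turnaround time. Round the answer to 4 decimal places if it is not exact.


Time quantum = 4
Execution trace:
  J1 runs 4 units, time = 4
  J2 runs 4 units, time = 8
  J3 runs 4 units, time = 12
  J4 runs 4 units, time = 16
  J1 runs 4 units, time = 20
  J2 runs 3 units, time = 23
  J3 runs 4 units, time = 27
  J4 runs 2 units, time = 29
  J1 runs 4 units, time = 33
  J3 runs 4 units, time = 37
  J1 runs 3 units, time = 40
  J3 runs 3 units, time = 43
Finish times: [40, 23, 43, 29]
Average turnaround = 135/4 = 33.75

33.75


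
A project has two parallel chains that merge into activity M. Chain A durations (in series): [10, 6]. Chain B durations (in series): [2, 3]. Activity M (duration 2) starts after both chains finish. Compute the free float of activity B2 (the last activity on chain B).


ES(B2) = sum of predecessors on chain B = 2
EF(B2) = ES + duration = 2 + 3 = 5
Successor of B2 is M. ES(M) = max(sum(A), sum(B)) = max(16, 5) = 16
Free float = ES(successor) - EF(current) = 16 - 5 = 11

11


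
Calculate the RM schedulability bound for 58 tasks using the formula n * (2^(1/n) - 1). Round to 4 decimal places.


Compute 2^(1/58) = 1.0120225098
Subtract 1: 1.0120225098 - 1 = 0.0120225098
Multiply by n: 58 * 0.0120225098 = 0.6973055684
Round to 4 dp: 0.6973

0.6973


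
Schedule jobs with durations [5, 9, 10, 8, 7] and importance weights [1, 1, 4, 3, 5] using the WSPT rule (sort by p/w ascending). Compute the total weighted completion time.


Compute p/w ratios and sort ascending (WSPT): [(7, 5), (10, 4), (8, 3), (5, 1), (9, 1)]
Compute weighted completion times:
  Job (p=7,w=5): C=7, w*C=5*7=35
  Job (p=10,w=4): C=17, w*C=4*17=68
  Job (p=8,w=3): C=25, w*C=3*25=75
  Job (p=5,w=1): C=30, w*C=1*30=30
  Job (p=9,w=1): C=39, w*C=1*39=39
Total weighted completion time = 247

247


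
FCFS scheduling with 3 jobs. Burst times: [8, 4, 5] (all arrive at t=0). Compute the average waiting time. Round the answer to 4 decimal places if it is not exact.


FCFS order (as given): [8, 4, 5]
Waiting times:
  Job 1: wait = 0
  Job 2: wait = 8
  Job 3: wait = 12
Sum of waiting times = 20
Average waiting time = 20/3 = 6.6667

6.6667


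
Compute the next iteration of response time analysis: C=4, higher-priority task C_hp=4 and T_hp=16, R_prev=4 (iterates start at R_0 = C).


R_next = C + ceil(R_prev / T_hp) * C_hp
ceil(4 / 16) = ceil(0.25) = 1
Interference = 1 * 4 = 4
R_next = 4 + 4 = 8

8


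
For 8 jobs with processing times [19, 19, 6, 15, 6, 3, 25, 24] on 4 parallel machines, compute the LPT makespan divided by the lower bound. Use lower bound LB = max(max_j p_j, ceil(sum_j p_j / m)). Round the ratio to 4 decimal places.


LPT order: [25, 24, 19, 19, 15, 6, 6, 3]
Machine loads after assignment: [28, 30, 34, 25]
LPT makespan = 34
Lower bound = max(max_job, ceil(total/4)) = max(25, 30) = 30
Ratio = 34 / 30 = 1.1333

1.1333


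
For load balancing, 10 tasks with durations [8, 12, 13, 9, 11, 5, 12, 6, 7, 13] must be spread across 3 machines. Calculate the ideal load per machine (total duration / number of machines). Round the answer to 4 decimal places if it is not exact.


Total processing time = 8 + 12 + 13 + 9 + 11 + 5 + 12 + 6 + 7 + 13 = 96
Number of machines = 3
Ideal balanced load = 96 / 3 = 32.0

32.0


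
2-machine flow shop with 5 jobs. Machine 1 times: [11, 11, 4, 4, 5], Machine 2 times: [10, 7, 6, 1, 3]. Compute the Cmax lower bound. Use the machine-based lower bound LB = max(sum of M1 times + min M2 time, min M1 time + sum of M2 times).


LB1 = sum(M1 times) + min(M2 times) = 35 + 1 = 36
LB2 = min(M1 times) + sum(M2 times) = 4 + 27 = 31
Lower bound = max(LB1, LB2) = max(36, 31) = 36

36


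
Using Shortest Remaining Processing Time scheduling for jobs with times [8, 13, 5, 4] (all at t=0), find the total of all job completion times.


Since all jobs arrive at t=0, SRPT equals SPT ordering.
SPT order: [4, 5, 8, 13]
Completion times:
  Job 1: p=4, C=4
  Job 2: p=5, C=9
  Job 3: p=8, C=17
  Job 4: p=13, C=30
Total completion time = 4 + 9 + 17 + 30 = 60

60


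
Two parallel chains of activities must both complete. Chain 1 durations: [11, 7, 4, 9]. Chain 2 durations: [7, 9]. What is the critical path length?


Path A total = 11 + 7 + 4 + 9 = 31
Path B total = 7 + 9 = 16
Critical path = longest path = max(31, 16) = 31

31


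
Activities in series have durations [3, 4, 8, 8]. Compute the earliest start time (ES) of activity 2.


Activity 2 starts after activities 1 through 1 complete.
Predecessor durations: [3]
ES = 3 = 3

3


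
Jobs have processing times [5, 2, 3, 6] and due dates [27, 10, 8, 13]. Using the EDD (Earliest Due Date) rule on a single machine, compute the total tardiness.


Sort by due date (EDD order): [(3, 8), (2, 10), (6, 13), (5, 27)]
Compute completion times and tardiness:
  Job 1: p=3, d=8, C=3, tardiness=max(0,3-8)=0
  Job 2: p=2, d=10, C=5, tardiness=max(0,5-10)=0
  Job 3: p=6, d=13, C=11, tardiness=max(0,11-13)=0
  Job 4: p=5, d=27, C=16, tardiness=max(0,16-27)=0
Total tardiness = 0

0


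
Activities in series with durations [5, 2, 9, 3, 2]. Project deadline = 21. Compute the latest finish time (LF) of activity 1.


LF(activity 1) = deadline - sum of successor durations
Successors: activities 2 through 5 with durations [2, 9, 3, 2]
Sum of successor durations = 16
LF = 21 - 16 = 5

5


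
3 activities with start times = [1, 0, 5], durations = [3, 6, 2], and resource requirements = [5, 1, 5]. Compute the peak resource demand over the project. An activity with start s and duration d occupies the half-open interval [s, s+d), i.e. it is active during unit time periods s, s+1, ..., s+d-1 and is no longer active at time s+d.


Each activity i is active on [start_i, start_i + duration_i).
Compute total resource usage per time slot:
  t=0: active resources = [1], total = 1
  t=1: active resources = [5, 1], total = 6
  t=2: active resources = [5, 1], total = 6
  t=3: active resources = [5, 1], total = 6
  t=4: active resources = [1], total = 1
  t=5: active resources = [1, 5], total = 6
  t=6: active resources = [5], total = 5
Peak resource demand = 6

6


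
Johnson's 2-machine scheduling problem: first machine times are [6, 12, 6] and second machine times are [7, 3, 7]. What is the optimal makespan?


Apply Johnson's rule:
  Group 1 (a <= b): [(1, 6, 7), (3, 6, 7)]
  Group 2 (a > b): [(2, 12, 3)]
Optimal job order: [1, 3, 2]
Schedule:
  Job 1: M1 done at 6, M2 done at 13
  Job 3: M1 done at 12, M2 done at 20
  Job 2: M1 done at 24, M2 done at 27
Makespan = 27

27


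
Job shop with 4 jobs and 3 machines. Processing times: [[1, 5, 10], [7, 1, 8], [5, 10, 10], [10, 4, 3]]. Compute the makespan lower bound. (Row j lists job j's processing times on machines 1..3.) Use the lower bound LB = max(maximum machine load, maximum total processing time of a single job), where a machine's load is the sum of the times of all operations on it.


Machine loads:
  Machine 1: 1 + 7 + 5 + 10 = 23
  Machine 2: 5 + 1 + 10 + 4 = 20
  Machine 3: 10 + 8 + 10 + 3 = 31
Max machine load = 31
Job totals:
  Job 1: 16
  Job 2: 16
  Job 3: 25
  Job 4: 17
Max job total = 25
Lower bound = max(31, 25) = 31

31


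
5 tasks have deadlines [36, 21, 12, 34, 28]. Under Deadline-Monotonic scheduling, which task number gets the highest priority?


Sort tasks by relative deadline (ascending):
  Task 3: deadline = 12
  Task 2: deadline = 21
  Task 5: deadline = 28
  Task 4: deadline = 34
  Task 1: deadline = 36
Priority order (highest first): [3, 2, 5, 4, 1]
Highest priority task = 3

3


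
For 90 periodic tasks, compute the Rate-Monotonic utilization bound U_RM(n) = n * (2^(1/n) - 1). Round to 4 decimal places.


Compute 2^(1/90) = 1.0077313692
Subtract 1: 1.0077313692 - 1 = 0.0077313692
Multiply by n: 90 * 0.0077313692 = 0.6958232280
Round to 4 dp: 0.6958

0.6958


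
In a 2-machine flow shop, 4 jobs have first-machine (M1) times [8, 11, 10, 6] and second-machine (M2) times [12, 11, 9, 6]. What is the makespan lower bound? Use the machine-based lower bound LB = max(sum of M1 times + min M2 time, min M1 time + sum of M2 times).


LB1 = sum(M1 times) + min(M2 times) = 35 + 6 = 41
LB2 = min(M1 times) + sum(M2 times) = 6 + 38 = 44
Lower bound = max(LB1, LB2) = max(41, 44) = 44

44


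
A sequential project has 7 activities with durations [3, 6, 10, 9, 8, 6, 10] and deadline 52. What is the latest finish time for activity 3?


LF(activity 3) = deadline - sum of successor durations
Successors: activities 4 through 7 with durations [9, 8, 6, 10]
Sum of successor durations = 33
LF = 52 - 33 = 19

19


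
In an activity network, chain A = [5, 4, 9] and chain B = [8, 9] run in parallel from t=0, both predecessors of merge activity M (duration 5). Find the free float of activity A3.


ES(A3) = sum of predecessors on chain A = 9
EF(A3) = ES + duration = 9 + 9 = 18
Successor of A3 is M. ES(M) = max(sum(A), sum(B)) = max(18, 17) = 18
Free float = ES(successor) - EF(current) = 18 - 18 = 0

0


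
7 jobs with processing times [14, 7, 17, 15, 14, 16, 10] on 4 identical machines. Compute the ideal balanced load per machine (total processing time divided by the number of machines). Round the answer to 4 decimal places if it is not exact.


Total processing time = 14 + 7 + 17 + 15 + 14 + 16 + 10 = 93
Number of machines = 4
Ideal balanced load = 93 / 4 = 23.25

23.25


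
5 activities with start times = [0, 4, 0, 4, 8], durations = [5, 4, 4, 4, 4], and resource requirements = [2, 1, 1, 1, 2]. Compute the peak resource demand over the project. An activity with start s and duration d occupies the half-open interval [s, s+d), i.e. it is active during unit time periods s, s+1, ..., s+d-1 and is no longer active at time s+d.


Each activity i is active on [start_i, start_i + duration_i).
Compute total resource usage per time slot:
  t=0: active resources = [2, 1], total = 3
  t=1: active resources = [2, 1], total = 3
  t=2: active resources = [2, 1], total = 3
  t=3: active resources = [2, 1], total = 3
  t=4: active resources = [2, 1, 1], total = 4
  t=5: active resources = [1, 1], total = 2
  t=6: active resources = [1, 1], total = 2
  t=7: active resources = [1, 1], total = 2
  t=8: active resources = [2], total = 2
  t=9: active resources = [2], total = 2
  t=10: active resources = [2], total = 2
  t=11: active resources = [2], total = 2
Peak resource demand = 4

4


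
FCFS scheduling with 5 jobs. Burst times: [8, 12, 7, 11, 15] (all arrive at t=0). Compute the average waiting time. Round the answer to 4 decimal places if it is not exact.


FCFS order (as given): [8, 12, 7, 11, 15]
Waiting times:
  Job 1: wait = 0
  Job 2: wait = 8
  Job 3: wait = 20
  Job 4: wait = 27
  Job 5: wait = 38
Sum of waiting times = 93
Average waiting time = 93/5 = 18.6

18.6


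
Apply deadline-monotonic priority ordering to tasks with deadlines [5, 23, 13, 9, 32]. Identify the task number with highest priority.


Sort tasks by relative deadline (ascending):
  Task 1: deadline = 5
  Task 4: deadline = 9
  Task 3: deadline = 13
  Task 2: deadline = 23
  Task 5: deadline = 32
Priority order (highest first): [1, 4, 3, 2, 5]
Highest priority task = 1

1


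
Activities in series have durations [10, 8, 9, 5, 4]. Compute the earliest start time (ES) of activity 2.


Activity 2 starts after activities 1 through 1 complete.
Predecessor durations: [10]
ES = 10 = 10

10


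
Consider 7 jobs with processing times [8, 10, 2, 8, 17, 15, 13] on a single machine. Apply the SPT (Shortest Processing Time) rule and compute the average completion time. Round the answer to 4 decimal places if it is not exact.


Sort jobs by processing time (SPT order): [2, 8, 8, 10, 13, 15, 17]
Compute completion times sequentially:
  Job 1: processing = 2, completes at 2
  Job 2: processing = 8, completes at 10
  Job 3: processing = 8, completes at 18
  Job 4: processing = 10, completes at 28
  Job 5: processing = 13, completes at 41
  Job 6: processing = 15, completes at 56
  Job 7: processing = 17, completes at 73
Sum of completion times = 228
Average completion time = 228/7 = 32.5714

32.5714


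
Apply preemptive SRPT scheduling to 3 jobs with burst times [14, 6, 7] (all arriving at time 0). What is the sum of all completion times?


Since all jobs arrive at t=0, SRPT equals SPT ordering.
SPT order: [6, 7, 14]
Completion times:
  Job 1: p=6, C=6
  Job 2: p=7, C=13
  Job 3: p=14, C=27
Total completion time = 6 + 13 + 27 = 46

46


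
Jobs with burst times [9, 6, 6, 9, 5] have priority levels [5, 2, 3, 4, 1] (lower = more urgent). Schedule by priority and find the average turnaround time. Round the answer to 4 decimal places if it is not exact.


Sort by priority (ascending = highest first):
Order: [(1, 5), (2, 6), (3, 6), (4, 9), (5, 9)]
Completion times:
  Priority 1, burst=5, C=5
  Priority 2, burst=6, C=11
  Priority 3, burst=6, C=17
  Priority 4, burst=9, C=26
  Priority 5, burst=9, C=35
Average turnaround = 94/5 = 18.8

18.8


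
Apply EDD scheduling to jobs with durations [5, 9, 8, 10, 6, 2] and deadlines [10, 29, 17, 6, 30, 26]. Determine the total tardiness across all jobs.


Sort by due date (EDD order): [(10, 6), (5, 10), (8, 17), (2, 26), (9, 29), (6, 30)]
Compute completion times and tardiness:
  Job 1: p=10, d=6, C=10, tardiness=max(0,10-6)=4
  Job 2: p=5, d=10, C=15, tardiness=max(0,15-10)=5
  Job 3: p=8, d=17, C=23, tardiness=max(0,23-17)=6
  Job 4: p=2, d=26, C=25, tardiness=max(0,25-26)=0
  Job 5: p=9, d=29, C=34, tardiness=max(0,34-29)=5
  Job 6: p=6, d=30, C=40, tardiness=max(0,40-30)=10
Total tardiness = 30

30


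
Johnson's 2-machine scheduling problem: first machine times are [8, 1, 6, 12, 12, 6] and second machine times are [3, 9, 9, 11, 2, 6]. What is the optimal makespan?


Apply Johnson's rule:
  Group 1 (a <= b): [(2, 1, 9), (3, 6, 9), (6, 6, 6)]
  Group 2 (a > b): [(4, 12, 11), (1, 8, 3), (5, 12, 2)]
Optimal job order: [2, 3, 6, 4, 1, 5]
Schedule:
  Job 2: M1 done at 1, M2 done at 10
  Job 3: M1 done at 7, M2 done at 19
  Job 6: M1 done at 13, M2 done at 25
  Job 4: M1 done at 25, M2 done at 36
  Job 1: M1 done at 33, M2 done at 39
  Job 5: M1 done at 45, M2 done at 47
Makespan = 47

47


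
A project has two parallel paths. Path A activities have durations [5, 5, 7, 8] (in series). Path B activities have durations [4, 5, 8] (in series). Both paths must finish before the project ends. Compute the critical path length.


Path A total = 5 + 5 + 7 + 8 = 25
Path B total = 4 + 5 + 8 = 17
Critical path = longest path = max(25, 17) = 25

25


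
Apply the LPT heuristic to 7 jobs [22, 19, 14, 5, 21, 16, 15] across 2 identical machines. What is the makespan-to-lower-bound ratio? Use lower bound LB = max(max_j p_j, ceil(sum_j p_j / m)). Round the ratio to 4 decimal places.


LPT order: [22, 21, 19, 16, 15, 14, 5]
Machine loads after assignment: [58, 54]
LPT makespan = 58
Lower bound = max(max_job, ceil(total/2)) = max(22, 56) = 56
Ratio = 58 / 56 = 1.0357

1.0357


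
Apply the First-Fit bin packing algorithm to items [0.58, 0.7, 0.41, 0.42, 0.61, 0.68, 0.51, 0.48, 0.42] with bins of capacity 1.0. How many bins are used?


Place items sequentially using First-Fit:
  Item 0.58 -> new Bin 1
  Item 0.7 -> new Bin 2
  Item 0.41 -> Bin 1 (now 0.99)
  Item 0.42 -> new Bin 3
  Item 0.61 -> new Bin 4
  Item 0.68 -> new Bin 5
  Item 0.51 -> Bin 3 (now 0.93)
  Item 0.48 -> new Bin 6
  Item 0.42 -> Bin 6 (now 0.9)
Total bins used = 6

6


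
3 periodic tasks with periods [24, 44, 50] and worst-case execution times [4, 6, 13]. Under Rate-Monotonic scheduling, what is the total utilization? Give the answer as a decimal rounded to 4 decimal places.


Compute individual utilizations (exact fractions):
  Task 1: C/T = 4/24 = 1/6 (approx. 0.1667)
  Task 2: C/T = 6/44 = 3/22 (approx. 0.1364)
  Task 3: C/T = 13/50 (approx. 0.26)
Total utilization U = 1/6 + 3/22 + 13/50 = 929/1650
Rounded to 4 decimal places: U = 0.5630
RM (Liu & Layland) bound for 3 tasks = 0.779763; compare with U = 929/1650 (approx. 0.563030)
U <= bound, so schedulable by RM sufficient condition.

0.5630


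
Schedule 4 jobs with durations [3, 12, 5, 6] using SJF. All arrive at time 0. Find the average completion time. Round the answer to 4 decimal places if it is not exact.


SJF order (ascending): [3, 5, 6, 12]
Completion times:
  Job 1: burst=3, C=3
  Job 2: burst=5, C=8
  Job 3: burst=6, C=14
  Job 4: burst=12, C=26
Average completion = 51/4 = 12.75

12.75


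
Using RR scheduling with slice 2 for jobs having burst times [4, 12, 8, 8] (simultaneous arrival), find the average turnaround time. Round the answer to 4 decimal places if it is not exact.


Time quantum = 2
Execution trace:
  J1 runs 2 units, time = 2
  J2 runs 2 units, time = 4
  J3 runs 2 units, time = 6
  J4 runs 2 units, time = 8
  J1 runs 2 units, time = 10
  J2 runs 2 units, time = 12
  J3 runs 2 units, time = 14
  J4 runs 2 units, time = 16
  J2 runs 2 units, time = 18
  J3 runs 2 units, time = 20
  J4 runs 2 units, time = 22
  J2 runs 2 units, time = 24
  J3 runs 2 units, time = 26
  J4 runs 2 units, time = 28
  J2 runs 2 units, time = 30
  J2 runs 2 units, time = 32
Finish times: [10, 32, 26, 28]
Average turnaround = 96/4 = 24.0

24.0


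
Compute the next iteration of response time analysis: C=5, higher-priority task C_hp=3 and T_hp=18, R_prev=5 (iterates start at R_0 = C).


R_next = C + ceil(R_prev / T_hp) * C_hp
ceil(5 / 18) = ceil(0.2778) = 1
Interference = 1 * 3 = 3
R_next = 5 + 3 = 8

8


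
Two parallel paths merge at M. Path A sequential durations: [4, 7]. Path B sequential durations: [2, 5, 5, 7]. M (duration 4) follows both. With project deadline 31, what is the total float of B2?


Forward pass: ES(B2) = sum of predecessors on chain B = 2
EF = ES + duration = 2 + 5 = 7
Backward pass: LF(M) = deadline = 31; LS(M) = 31 - 4 = 27
LF(B2) = LS(M) - sum(successors on chain B) = 27 - 12 = 15
LS = LF - duration = 15 - 5 = 10
Total float = LS - ES = 10 - 2 = 8

8


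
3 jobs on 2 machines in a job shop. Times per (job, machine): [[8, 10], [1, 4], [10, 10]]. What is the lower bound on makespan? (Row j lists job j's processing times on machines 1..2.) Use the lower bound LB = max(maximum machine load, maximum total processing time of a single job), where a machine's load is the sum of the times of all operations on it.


Machine loads:
  Machine 1: 8 + 1 + 10 = 19
  Machine 2: 10 + 4 + 10 = 24
Max machine load = 24
Job totals:
  Job 1: 18
  Job 2: 5
  Job 3: 20
Max job total = 20
Lower bound = max(24, 20) = 24

24


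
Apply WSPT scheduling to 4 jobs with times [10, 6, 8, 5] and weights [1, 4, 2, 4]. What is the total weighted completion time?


Compute p/w ratios and sort ascending (WSPT): [(5, 4), (6, 4), (8, 2), (10, 1)]
Compute weighted completion times:
  Job (p=5,w=4): C=5, w*C=4*5=20
  Job (p=6,w=4): C=11, w*C=4*11=44
  Job (p=8,w=2): C=19, w*C=2*19=38
  Job (p=10,w=1): C=29, w*C=1*29=29
Total weighted completion time = 131

131


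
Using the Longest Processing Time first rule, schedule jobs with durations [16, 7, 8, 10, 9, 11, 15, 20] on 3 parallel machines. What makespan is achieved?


Sort jobs in decreasing order (LPT): [20, 16, 15, 11, 10, 9, 8, 7]
Assign each job to the least loaded machine:
  Machine 1: jobs [20, 9], load = 29
  Machine 2: jobs [16, 10, 8], load = 34
  Machine 3: jobs [15, 11, 7], load = 33
Makespan = max load = 34

34


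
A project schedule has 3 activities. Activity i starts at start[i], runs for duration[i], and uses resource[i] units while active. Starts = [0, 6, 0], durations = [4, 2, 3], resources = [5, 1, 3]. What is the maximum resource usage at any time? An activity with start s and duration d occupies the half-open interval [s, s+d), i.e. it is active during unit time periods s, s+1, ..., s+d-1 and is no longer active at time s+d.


Each activity i is active on [start_i, start_i + duration_i).
Compute total resource usage per time slot:
  t=0: active resources = [5, 3], total = 8
  t=1: active resources = [5, 3], total = 8
  t=2: active resources = [5, 3], total = 8
  t=3: active resources = [5], total = 5
  t=4: active resources = [], total = 0
  t=5: active resources = [], total = 0
  t=6: active resources = [1], total = 1
  t=7: active resources = [1], total = 1
Peak resource demand = 8

8


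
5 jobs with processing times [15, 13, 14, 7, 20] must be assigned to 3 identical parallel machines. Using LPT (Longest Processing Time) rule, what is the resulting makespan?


Sort jobs in decreasing order (LPT): [20, 15, 14, 13, 7]
Assign each job to the least loaded machine:
  Machine 1: jobs [20], load = 20
  Machine 2: jobs [15, 7], load = 22
  Machine 3: jobs [14, 13], load = 27
Makespan = max load = 27

27


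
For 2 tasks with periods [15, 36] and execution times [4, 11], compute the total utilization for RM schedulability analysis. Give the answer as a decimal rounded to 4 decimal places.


Compute individual utilizations (exact fractions):
  Task 1: C/T = 4/15 (approx. 0.2667)
  Task 2: C/T = 11/36 (approx. 0.3056)
Total utilization U = 4/15 + 11/36 = 103/180
Rounded to 4 decimal places: U = 0.5722
RM (Liu & Layland) bound for 2 tasks = 0.828427; compare with U = 103/180 (approx. 0.572222)
U <= bound, so schedulable by RM sufficient condition.

0.5722


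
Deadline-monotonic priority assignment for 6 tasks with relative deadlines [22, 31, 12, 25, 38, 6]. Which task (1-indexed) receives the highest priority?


Sort tasks by relative deadline (ascending):
  Task 6: deadline = 6
  Task 3: deadline = 12
  Task 1: deadline = 22
  Task 4: deadline = 25
  Task 2: deadline = 31
  Task 5: deadline = 38
Priority order (highest first): [6, 3, 1, 4, 2, 5]
Highest priority task = 6

6


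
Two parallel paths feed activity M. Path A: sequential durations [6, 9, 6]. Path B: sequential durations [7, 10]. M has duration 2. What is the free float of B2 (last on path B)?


ES(B2) = sum of predecessors on chain B = 7
EF(B2) = ES + duration = 7 + 10 = 17
Successor of B2 is M. ES(M) = max(sum(A), sum(B)) = max(21, 17) = 21
Free float = ES(successor) - EF(current) = 21 - 17 = 4

4


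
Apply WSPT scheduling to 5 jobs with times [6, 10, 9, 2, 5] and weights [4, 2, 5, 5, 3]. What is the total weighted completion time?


Compute p/w ratios and sort ascending (WSPT): [(2, 5), (6, 4), (5, 3), (9, 5), (10, 2)]
Compute weighted completion times:
  Job (p=2,w=5): C=2, w*C=5*2=10
  Job (p=6,w=4): C=8, w*C=4*8=32
  Job (p=5,w=3): C=13, w*C=3*13=39
  Job (p=9,w=5): C=22, w*C=5*22=110
  Job (p=10,w=2): C=32, w*C=2*32=64
Total weighted completion time = 255

255


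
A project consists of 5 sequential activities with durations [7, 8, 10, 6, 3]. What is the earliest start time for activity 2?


Activity 2 starts after activities 1 through 1 complete.
Predecessor durations: [7]
ES = 7 = 7

7


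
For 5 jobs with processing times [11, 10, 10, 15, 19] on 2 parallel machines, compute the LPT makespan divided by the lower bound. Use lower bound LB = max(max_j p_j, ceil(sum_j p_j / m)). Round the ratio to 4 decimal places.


LPT order: [19, 15, 11, 10, 10]
Machine loads after assignment: [29, 36]
LPT makespan = 36
Lower bound = max(max_job, ceil(total/2)) = max(19, 33) = 33
Ratio = 36 / 33 = 1.0909

1.0909


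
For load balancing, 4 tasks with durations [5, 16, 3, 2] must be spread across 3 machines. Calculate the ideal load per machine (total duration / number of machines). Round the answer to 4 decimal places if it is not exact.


Total processing time = 5 + 16 + 3 + 2 = 26
Number of machines = 3
Ideal balanced load = 26 / 3 = 8.6667

8.6667


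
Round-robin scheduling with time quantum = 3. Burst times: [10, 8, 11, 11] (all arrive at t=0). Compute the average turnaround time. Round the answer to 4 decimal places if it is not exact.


Time quantum = 3
Execution trace:
  J1 runs 3 units, time = 3
  J2 runs 3 units, time = 6
  J3 runs 3 units, time = 9
  J4 runs 3 units, time = 12
  J1 runs 3 units, time = 15
  J2 runs 3 units, time = 18
  J3 runs 3 units, time = 21
  J4 runs 3 units, time = 24
  J1 runs 3 units, time = 27
  J2 runs 2 units, time = 29
  J3 runs 3 units, time = 32
  J4 runs 3 units, time = 35
  J1 runs 1 units, time = 36
  J3 runs 2 units, time = 38
  J4 runs 2 units, time = 40
Finish times: [36, 29, 38, 40]
Average turnaround = 143/4 = 35.75

35.75


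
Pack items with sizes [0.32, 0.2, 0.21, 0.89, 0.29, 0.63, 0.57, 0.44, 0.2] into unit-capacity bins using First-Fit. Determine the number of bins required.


Place items sequentially using First-Fit:
  Item 0.32 -> new Bin 1
  Item 0.2 -> Bin 1 (now 0.52)
  Item 0.21 -> Bin 1 (now 0.73)
  Item 0.89 -> new Bin 2
  Item 0.29 -> new Bin 3
  Item 0.63 -> Bin 3 (now 0.92)
  Item 0.57 -> new Bin 4
  Item 0.44 -> new Bin 5
  Item 0.2 -> Bin 1 (now 0.93)
Total bins used = 5

5


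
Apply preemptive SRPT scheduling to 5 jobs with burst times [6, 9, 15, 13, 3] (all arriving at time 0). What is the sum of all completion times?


Since all jobs arrive at t=0, SRPT equals SPT ordering.
SPT order: [3, 6, 9, 13, 15]
Completion times:
  Job 1: p=3, C=3
  Job 2: p=6, C=9
  Job 3: p=9, C=18
  Job 4: p=13, C=31
  Job 5: p=15, C=46
Total completion time = 3 + 9 + 18 + 31 + 46 = 107

107


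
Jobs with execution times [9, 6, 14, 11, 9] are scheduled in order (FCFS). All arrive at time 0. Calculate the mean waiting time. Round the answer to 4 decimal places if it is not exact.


FCFS order (as given): [9, 6, 14, 11, 9]
Waiting times:
  Job 1: wait = 0
  Job 2: wait = 9
  Job 3: wait = 15
  Job 4: wait = 29
  Job 5: wait = 40
Sum of waiting times = 93
Average waiting time = 93/5 = 18.6

18.6


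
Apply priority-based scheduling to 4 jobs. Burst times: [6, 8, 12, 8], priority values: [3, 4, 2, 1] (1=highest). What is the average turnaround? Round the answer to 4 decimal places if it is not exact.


Sort by priority (ascending = highest first):
Order: [(1, 8), (2, 12), (3, 6), (4, 8)]
Completion times:
  Priority 1, burst=8, C=8
  Priority 2, burst=12, C=20
  Priority 3, burst=6, C=26
  Priority 4, burst=8, C=34
Average turnaround = 88/4 = 22.0

22.0


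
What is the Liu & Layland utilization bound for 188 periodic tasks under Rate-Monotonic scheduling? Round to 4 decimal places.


Compute 2^(1/188) = 1.0036937583
Subtract 1: 1.0036937583 - 1 = 0.0036937583
Multiply by n: 188 * 0.0036937583 = 0.6944265604
Round to 4 dp: 0.6944

0.6944


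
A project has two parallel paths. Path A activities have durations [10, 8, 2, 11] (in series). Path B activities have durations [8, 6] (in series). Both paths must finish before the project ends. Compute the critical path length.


Path A total = 10 + 8 + 2 + 11 = 31
Path B total = 8 + 6 = 14
Critical path = longest path = max(31, 14) = 31

31


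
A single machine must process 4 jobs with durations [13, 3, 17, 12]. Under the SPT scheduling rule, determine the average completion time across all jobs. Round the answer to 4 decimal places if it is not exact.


Sort jobs by processing time (SPT order): [3, 12, 13, 17]
Compute completion times sequentially:
  Job 1: processing = 3, completes at 3
  Job 2: processing = 12, completes at 15
  Job 3: processing = 13, completes at 28
  Job 4: processing = 17, completes at 45
Sum of completion times = 91
Average completion time = 91/4 = 22.75

22.75


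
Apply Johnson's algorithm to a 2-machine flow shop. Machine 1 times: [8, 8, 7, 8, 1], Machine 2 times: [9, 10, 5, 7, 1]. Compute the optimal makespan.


Apply Johnson's rule:
  Group 1 (a <= b): [(5, 1, 1), (1, 8, 9), (2, 8, 10)]
  Group 2 (a > b): [(4, 8, 7), (3, 7, 5)]
Optimal job order: [5, 1, 2, 4, 3]
Schedule:
  Job 5: M1 done at 1, M2 done at 2
  Job 1: M1 done at 9, M2 done at 18
  Job 2: M1 done at 17, M2 done at 28
  Job 4: M1 done at 25, M2 done at 35
  Job 3: M1 done at 32, M2 done at 40
Makespan = 40

40
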